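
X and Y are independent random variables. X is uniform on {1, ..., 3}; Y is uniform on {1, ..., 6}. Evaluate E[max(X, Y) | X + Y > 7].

Outcomes with X + Y > 7: (2,6), (3,5), (3,6), each with probability 1/18.
E[max(X, Y) | X + Y > 7] = (6 + 5 + 6) / 3 = 17/3.

17/3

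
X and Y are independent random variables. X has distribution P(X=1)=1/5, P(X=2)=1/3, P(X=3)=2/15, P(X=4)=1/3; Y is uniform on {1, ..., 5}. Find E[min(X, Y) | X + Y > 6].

77/24

P(X + Y > 6) = 8/25.
Summing min(X,Y)·P(x,y) over outcomes with X + Y > 6 gives 77/75.
E[min(X, Y) | X + Y > 6] = (77/75) / (8/25) = 77/24.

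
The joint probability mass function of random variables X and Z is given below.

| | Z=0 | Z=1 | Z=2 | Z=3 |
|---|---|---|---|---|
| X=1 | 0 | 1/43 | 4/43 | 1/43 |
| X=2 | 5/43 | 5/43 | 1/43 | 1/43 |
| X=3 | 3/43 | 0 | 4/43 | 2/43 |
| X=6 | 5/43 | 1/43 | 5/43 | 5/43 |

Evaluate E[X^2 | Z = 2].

16

P(Z = 2) = 14/43.
Σ X^2·P over the event = 1·(4/43) + 4·(1/43) + 9·(4/43) + 36·(5/43) = 224/43.
E[X^2 | Z = 2] = (224/43) / (14/43) = 16.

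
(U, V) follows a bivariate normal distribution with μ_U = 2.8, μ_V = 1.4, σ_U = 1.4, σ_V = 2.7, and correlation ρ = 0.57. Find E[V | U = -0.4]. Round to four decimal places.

For a bivariate normal, E[V | U=x] = μ_V + ρ·(σ_V/σ_U)·(x − μ_U).
E[V | U=-0.4] = 1.4 + (0.57)·(2.7/1.4)·(-0.4 − (2.8)) = 1.4 + (1.09929)·(-3.2) = -2.1177.

-2.1177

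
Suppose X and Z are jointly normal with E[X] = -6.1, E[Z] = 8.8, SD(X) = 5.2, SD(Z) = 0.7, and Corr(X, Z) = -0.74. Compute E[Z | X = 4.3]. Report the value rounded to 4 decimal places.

E[Z | X=x] = μ_Z + ρ(σ_Z/σ_X)(x − μ_X) for jointly normal variables.
E[Z | X=4.3] = 8.8 + (-0.74)·(0.7/5.2)·(4.3 − (-6.1)) = 8.8 + (-0.099615)·(10.4) = 7.7640.

7.7640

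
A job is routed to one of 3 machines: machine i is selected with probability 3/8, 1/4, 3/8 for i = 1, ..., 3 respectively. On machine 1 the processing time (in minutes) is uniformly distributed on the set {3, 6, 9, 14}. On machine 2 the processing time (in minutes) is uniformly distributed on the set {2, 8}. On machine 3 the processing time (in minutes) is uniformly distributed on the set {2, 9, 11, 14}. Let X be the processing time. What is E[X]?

61/8

E[X | machine 1] = (3+6+9+14)/4 = 8.
E[X | machine 2] = (2+8)/2 = 5.
E[X | machine 3] = (2+9+11+14)/4 = 9.
E[X] = (3/8)·(8) + (1/4)·(5) + (3/8)·(9) = 61/8.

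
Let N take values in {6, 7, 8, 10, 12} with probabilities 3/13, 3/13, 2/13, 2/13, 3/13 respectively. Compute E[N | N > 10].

P(N > 10) = 3/13.
Σ over the event: 12·3/13 = 36/13.
E[N | N > 10] = (36/13) / (3/13) = 12.

12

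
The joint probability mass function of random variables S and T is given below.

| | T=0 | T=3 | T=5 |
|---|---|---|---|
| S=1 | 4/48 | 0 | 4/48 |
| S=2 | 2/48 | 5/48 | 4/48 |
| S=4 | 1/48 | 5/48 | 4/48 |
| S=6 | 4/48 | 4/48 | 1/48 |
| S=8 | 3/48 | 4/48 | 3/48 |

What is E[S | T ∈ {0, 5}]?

59/15

P(T ∈ {0, 5}) = 5/8.
Summing S·P(S=x,T=y) over the conditioning event gives 59/24.
E[S | T ∈ {0, 5}] = (59/24) / (5/8) = 59/15.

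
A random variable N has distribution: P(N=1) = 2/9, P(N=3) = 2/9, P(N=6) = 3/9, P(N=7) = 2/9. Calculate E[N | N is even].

6

P(N is even) = 1/3.
Σ over the event: 6·1/3 = 2.
E[N | N is even] = (2) / (1/3) = 6.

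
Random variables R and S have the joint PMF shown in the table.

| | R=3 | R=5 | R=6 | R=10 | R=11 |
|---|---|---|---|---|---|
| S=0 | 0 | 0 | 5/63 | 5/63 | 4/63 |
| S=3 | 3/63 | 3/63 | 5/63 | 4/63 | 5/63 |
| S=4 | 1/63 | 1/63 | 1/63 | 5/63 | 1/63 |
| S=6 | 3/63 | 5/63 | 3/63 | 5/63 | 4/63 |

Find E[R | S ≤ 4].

P(S ≤ 4) = 43/63.
Summing R·P(R=x,S=y) over the conditioning event gives 116/21.
E[R | S ≤ 4] = (116/21) / (43/63) = 348/43.

348/43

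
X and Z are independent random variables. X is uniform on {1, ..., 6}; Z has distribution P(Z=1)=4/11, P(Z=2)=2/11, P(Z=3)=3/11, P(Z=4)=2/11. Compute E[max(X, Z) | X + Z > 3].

P(X + Z > 3) = 28/33.
Summing max(X,Z)·P(x,y) over outcomes with X + Z > 3 gives 119/33.
E[max(X, Z) | X + Z > 3] = (119/33) / (28/33) = 17/4.

17/4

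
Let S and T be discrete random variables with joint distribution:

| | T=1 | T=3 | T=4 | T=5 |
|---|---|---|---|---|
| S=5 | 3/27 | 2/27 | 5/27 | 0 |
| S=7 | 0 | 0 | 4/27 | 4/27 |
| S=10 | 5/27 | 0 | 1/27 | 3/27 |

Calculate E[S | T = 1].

P(T = 1) = 8/27.
Σ S·P over the event = 5·(3/27) + 10·(5/27) = 65/27.
E[S | T = 1] = (65/27) / (8/27) = 65/8.

65/8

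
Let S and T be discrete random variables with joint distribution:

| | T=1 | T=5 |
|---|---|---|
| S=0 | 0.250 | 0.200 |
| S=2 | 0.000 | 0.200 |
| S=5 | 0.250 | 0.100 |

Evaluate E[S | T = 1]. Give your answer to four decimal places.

P(T = 1) = 0.500.
Σ S·P over the event = 0·(0.250) + 5·(0.250) = 1.250.
E[S | T = 1] = (1.250) / (0.500) = 2.5000.

2.5000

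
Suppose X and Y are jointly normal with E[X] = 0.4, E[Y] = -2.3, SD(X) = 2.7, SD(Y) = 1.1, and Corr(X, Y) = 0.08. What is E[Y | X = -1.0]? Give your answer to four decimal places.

E[Y | X=x] = μ_Y + ρ(σ_Y/σ_X)(x − μ_X) for jointly normal variables.
E[Y | X=-1.0] = -2.3 + (0.08)·(1.1/2.7)·(-1.0 − (0.4)) = -2.3 + (0.032593)·(-1.4) = -2.3456.

-2.3456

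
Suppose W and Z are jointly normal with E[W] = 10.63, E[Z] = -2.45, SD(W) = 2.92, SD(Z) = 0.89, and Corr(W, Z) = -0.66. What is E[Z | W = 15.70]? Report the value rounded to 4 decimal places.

-3.4699

E[Z | W=x] = μ_Z + ρ(σ_Z/σ_W)(x − μ_W) for jointly normal variables.
E[Z | W=15.70] = -2.45 + (-0.66)·(0.89/2.92)·(15.70 − (10.63)) = -2.45 + (-0.20116)·(5.07) = -3.4699.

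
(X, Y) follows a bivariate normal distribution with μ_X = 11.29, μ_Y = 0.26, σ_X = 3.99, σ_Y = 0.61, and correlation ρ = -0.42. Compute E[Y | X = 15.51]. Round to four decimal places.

For a bivariate normal, E[Y | X=x] = μ_Y + ρ·(σ_Y/σ_X)·(x − μ_X).
E[Y | X=15.51] = 0.26 + (-0.42)·(0.61/3.99)·(15.51 − (11.29)) = 0.26 + (-0.064211)·(4.22) = -0.0110.

-0.0110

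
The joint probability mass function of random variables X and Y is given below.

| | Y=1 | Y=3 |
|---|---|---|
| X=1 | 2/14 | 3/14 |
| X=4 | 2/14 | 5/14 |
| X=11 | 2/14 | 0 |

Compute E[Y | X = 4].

17/7

P(X = 4) = 1/2.
Σ Y·P over the event = 1·(2/14) + 3·(5/14) = 17/14.
E[Y | X = 4] = (17/14) / (1/2) = 17/7.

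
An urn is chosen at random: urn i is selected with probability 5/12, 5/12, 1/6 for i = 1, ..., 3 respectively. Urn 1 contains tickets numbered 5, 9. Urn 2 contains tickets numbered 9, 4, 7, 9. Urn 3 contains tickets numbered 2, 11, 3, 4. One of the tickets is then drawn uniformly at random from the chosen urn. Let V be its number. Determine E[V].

E[V | urn 1] = (5+9)/2 = 7.
E[V | urn 2] = (9+4+7+9)/4 = 29/4.
E[V | urn 3] = (2+11+3+4)/4 = 5.
E[V] = (5/12)·(7) + (5/12)·(29/4) + (1/6)·(5) = 325/48.

325/48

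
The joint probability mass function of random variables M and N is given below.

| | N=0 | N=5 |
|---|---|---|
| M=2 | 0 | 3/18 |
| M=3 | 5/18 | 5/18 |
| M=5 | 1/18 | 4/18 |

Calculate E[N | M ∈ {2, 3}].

P(M ∈ {2, 3}) = 13/18.
Σ N·P over the event = 5·(3/18) + 0·(5/18) + 5·(5/18) = 20/9.
E[N | M ∈ {2, 3}] = (20/9) / (13/18) = 40/13.

40/13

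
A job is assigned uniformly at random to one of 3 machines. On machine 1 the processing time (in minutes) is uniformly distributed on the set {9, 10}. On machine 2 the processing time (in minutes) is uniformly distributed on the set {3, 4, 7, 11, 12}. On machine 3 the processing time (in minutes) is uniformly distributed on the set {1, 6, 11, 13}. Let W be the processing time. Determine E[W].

493/60

E[W | machine 1] = (9+10)/2 = 19/2.
E[W | machine 2] = (3+4+7+11+12)/5 = 37/5.
E[W | machine 3] = (1+6+11+13)/4 = 31/4.
E[W] = (1/3)·(19/2) + (1/3)·(37/5) + (1/3)·(31/4) = 493/60.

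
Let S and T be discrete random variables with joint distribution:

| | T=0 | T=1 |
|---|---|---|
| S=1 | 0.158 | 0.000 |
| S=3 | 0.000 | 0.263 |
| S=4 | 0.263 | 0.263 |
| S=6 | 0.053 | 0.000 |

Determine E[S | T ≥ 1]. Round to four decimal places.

P(T ≥ 1) = 0.526.
Σ S·P over the event = 3·(0.263) + 4·(0.263) = 1.841.
E[S | T ≥ 1] = (1.841) / (0.526) = 3.5000.

3.5000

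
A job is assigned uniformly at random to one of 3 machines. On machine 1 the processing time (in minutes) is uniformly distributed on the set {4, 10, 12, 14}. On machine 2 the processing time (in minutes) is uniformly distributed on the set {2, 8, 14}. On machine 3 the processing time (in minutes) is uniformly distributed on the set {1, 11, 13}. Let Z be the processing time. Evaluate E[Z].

79/9

E[Z | machine 1] = (4+10+12+14)/4 = 10.
E[Z | machine 2] = (2+8+14)/3 = 8.
E[Z | machine 3] = (1+11+13)/3 = 25/3.
By the law of total expectation,
E[Z] = (1/3)·(10) + (1/3)·(8) + (1/3)·(25/3) = 79/9.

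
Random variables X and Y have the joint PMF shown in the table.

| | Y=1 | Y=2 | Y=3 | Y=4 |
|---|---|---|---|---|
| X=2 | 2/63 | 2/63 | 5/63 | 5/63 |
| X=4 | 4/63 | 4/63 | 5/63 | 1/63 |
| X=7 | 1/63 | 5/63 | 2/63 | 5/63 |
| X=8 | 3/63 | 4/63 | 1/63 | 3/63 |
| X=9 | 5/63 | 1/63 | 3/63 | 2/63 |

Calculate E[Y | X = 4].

31/14

P(X = 4) = 2/9.
Σ Y·P over the event = 1·(4/63) + 2·(4/63) + 3·(5/63) + 4·(1/63) = 31/63.
E[Y | X = 4] = (31/63) / (2/9) = 31/14.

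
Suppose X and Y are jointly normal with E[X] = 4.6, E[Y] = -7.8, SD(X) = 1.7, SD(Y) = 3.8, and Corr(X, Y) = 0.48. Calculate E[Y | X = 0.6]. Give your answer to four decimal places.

E[Y | X=x] = μ_Y + ρ(σ_Y/σ_X)(x − μ_X) for jointly normal variables.
E[Y | X=0.6] = -7.8 + (0.48)·(3.8/1.7)·(0.6 − (4.6)) = -7.8 + (1.07294)·(-4) = -12.0918.

-12.0918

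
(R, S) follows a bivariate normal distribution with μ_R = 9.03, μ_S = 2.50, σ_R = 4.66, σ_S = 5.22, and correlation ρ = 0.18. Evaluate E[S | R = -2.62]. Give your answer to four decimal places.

0.1510

E[S | R=x] = μ_S + ρ(σ_S/σ_R)(x − μ_R) for jointly normal variables.
E[S | R=-2.62] = 2.50 + (0.18)·(5.22/4.66)·(-2.62 − (9.03)) = 2.50 + (0.20163)·(-11.65) = 0.1510.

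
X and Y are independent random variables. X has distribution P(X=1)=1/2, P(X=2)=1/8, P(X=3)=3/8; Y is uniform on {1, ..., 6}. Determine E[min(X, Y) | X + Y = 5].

P(X + Y = 5) = 1/6.
Summing min(X,Y)·P(x,y) over outcomes with X + Y = 5 gives 1/4.
E[min(X, Y) | X + Y = 5] = (1/4) / (1/6) = 3/2.

3/2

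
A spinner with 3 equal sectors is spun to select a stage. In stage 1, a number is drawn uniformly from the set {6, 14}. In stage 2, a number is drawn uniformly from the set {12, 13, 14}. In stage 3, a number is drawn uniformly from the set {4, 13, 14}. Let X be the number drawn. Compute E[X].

E[X | stage 1] = (6+14)/2 = 10.
E[X | stage 2] = (12+13+14)/3 = 13.
E[X | stage 3] = (4+13+14)/3 = 31/3.
By the law of total expectation,
E[X] = (1/3)·(10) + (1/3)·(13) + (1/3)·(31/3) = 100/9.

100/9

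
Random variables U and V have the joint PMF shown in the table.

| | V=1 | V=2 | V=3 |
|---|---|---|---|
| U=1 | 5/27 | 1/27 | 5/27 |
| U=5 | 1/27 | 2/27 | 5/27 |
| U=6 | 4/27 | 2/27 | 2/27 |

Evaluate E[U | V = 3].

P(V = 3) = 4/9.
Σ U·P over the event = 1·(5/27) + 5·(5/27) + 6·(2/27) = 14/9.
E[U | V = 3] = (14/9) / (4/9) = 7/2.

7/2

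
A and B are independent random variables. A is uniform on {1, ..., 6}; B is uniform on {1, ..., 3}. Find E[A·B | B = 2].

Outcomes with B = 2: (1,2), (2,2), (3,2), (4,2), (5,2), (6,2), each with probability 1/18.
E[A·B | B = 2] = (2 + 4 + 6 + 8 + 10 + 12) / 6 = 7.

7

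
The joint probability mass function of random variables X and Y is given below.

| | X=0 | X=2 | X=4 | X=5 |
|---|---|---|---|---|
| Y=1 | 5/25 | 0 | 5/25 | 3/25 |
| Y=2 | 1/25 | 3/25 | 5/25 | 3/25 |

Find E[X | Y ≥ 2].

41/12

P(Y ≥ 2) = 12/25.
Summing X·P(X=x,Y=y) over the conditioning event gives 41/25.
E[X | Y ≥ 2] = (41/25) / (12/25) = 41/12.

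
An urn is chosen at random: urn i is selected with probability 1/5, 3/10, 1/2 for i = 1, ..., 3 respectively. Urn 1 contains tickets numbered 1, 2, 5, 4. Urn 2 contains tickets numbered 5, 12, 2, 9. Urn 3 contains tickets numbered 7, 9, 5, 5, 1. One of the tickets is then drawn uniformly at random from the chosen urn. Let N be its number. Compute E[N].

E[N | urn 1] = (1+2+5+4)/4 = 3.
E[N | urn 2] = (5+12+2+9)/4 = 7.
E[N | urn 3] = (7+9+5+5+1)/5 = 27/5.
By the law of total expectation,
E[N] = (1/5)·(3) + (3/10)·(7) + (1/2)·(27/5) = 27/5.

27/5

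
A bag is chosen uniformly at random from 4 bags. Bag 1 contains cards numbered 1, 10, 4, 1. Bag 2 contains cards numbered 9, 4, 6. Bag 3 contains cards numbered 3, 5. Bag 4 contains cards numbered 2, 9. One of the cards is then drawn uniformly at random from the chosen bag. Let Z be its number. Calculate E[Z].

119/24

E[Z | bag 1] = (1+10+4+1)/4 = 4.
E[Z | bag 2] = (9+4+6)/3 = 19/3.
E[Z | bag 3] = (3+5)/2 = 4.
E[Z | bag 4] = (2+9)/2 = 11/2.
E[Z] = (1/4)·(4) + (1/4)·(19/3) + (1/4)·(4) + (1/4)·(11/2) = 119/24.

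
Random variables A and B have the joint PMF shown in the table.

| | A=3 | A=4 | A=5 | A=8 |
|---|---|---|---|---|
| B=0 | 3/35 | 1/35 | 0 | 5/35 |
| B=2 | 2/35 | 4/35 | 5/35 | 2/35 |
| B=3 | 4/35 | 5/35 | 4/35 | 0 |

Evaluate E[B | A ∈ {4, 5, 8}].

P(A ∈ {4, 5, 8}) = 26/35.
Σ B·P over the event = 0·(1/35) + 2·(4/35) + 3·(5/35) + 2·(5/35) + 3·(4/35) + 0·(5/35) + 2·(2/35) = 7/5.
E[B | A ∈ {4, 5, 8}] = (7/5) / (26/35) = 49/26.

49/26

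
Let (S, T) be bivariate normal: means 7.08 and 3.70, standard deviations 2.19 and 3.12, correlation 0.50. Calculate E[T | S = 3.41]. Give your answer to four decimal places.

1.0858

For a bivariate normal, E[T | S=x] = μ_T + ρ·(σ_T/σ_S)·(x − μ_S).
E[T | S=3.41] = 3.70 + (0.50)·(3.12/2.19)·(3.41 − (7.08)) = 3.70 + (0.712329)·(-3.67) = 1.0858.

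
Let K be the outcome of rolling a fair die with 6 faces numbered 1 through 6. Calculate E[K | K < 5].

Given K < 5, K is equally likely to be any of {1, 2, 3, 4}.
E[K | K < 5] = (1 + 2 + 3 + 4) / 4 = 5/2.

5/2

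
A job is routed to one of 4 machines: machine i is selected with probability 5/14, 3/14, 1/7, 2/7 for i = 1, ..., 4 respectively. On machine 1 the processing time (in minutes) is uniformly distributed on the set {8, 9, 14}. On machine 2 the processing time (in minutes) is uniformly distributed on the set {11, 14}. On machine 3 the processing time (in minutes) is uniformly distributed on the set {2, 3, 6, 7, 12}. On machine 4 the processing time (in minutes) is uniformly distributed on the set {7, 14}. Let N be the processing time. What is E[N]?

859/84

E[N | machine 1] = (8+9+14)/3 = 31/3.
E[N | machine 2] = (11+14)/2 = 25/2.
E[N | machine 3] = (2+3+6+7+12)/5 = 6.
E[N | machine 4] = (7+14)/2 = 21/2.
E[N] = (5/14)·(31/3) + (3/14)·(25/2) + (1/7)·(6) + (2/7)·(21/2) = 859/84.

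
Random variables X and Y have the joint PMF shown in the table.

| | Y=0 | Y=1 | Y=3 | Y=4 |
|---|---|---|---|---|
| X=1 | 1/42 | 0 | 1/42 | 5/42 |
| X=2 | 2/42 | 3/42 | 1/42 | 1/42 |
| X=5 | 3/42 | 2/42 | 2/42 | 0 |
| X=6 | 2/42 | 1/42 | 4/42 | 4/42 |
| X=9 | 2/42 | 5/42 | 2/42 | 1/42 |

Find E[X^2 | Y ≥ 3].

P(Y ≥ 3) = 1/2.
Summing X^2·P(X=x,Y=y) over the conditioning event gives 85/6.
E[X^2 | Y ≥ 3] = (85/6) / (1/2) = 85/3.

85/3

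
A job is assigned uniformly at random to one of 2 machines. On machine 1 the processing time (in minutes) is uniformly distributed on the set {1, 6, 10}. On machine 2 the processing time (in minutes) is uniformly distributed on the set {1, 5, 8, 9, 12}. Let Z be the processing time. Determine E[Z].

19/3

E[Z | machine 1] = (1+6+10)/3 = 17/3.
E[Z | machine 2] = (1+5+8+9+12)/5 = 7.
By the law of total expectation,
E[Z] = (1/2)·(17/3) + (1/2)·(7) = 19/3.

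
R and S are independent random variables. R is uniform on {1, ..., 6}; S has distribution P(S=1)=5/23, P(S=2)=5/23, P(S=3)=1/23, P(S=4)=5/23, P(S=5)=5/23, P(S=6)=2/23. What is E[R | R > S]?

290/63

P(R > S) = 21/46.
Summing R·P(x,y) over outcomes with R > S gives 145/69.
E[R | R > S] = (145/69) / (21/46) = 290/63.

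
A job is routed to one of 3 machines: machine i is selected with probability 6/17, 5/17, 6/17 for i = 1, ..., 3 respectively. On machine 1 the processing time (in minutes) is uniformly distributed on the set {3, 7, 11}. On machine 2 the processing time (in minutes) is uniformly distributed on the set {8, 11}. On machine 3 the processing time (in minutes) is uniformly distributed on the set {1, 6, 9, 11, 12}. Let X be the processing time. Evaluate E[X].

1363/170

E[X | machine 1] = (3+7+11)/3 = 7.
E[X | machine 2] = (8+11)/2 = 19/2.
E[X | machine 3] = (1+6+9+11+12)/5 = 39/5.
E[X] = (6/17)·(7) + (5/17)·(19/2) + (6/17)·(39/5) = 1363/170.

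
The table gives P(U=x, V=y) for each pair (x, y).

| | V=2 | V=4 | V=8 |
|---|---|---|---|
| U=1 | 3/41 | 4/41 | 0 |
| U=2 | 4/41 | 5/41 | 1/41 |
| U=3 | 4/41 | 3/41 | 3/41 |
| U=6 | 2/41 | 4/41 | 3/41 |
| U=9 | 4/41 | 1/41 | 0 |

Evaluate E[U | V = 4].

P(V = 4) = 17/41.
Σ U·P over the event = 1·(4/41) + 2·(5/41) + 3·(3/41) + 6·(4/41) + 9·(1/41) = 56/41.
E[U | V = 4] = (56/41) / (17/41) = 56/17.

56/17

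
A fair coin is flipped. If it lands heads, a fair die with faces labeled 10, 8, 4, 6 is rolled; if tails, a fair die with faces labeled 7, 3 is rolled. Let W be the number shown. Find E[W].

E[W | heads] = (10+8+4+6)/4 = 7.
E[W | tails] = (7+3)/2 = 5.
E[W] = (1/2)·(7) + (1/2)·(5) = 6.

6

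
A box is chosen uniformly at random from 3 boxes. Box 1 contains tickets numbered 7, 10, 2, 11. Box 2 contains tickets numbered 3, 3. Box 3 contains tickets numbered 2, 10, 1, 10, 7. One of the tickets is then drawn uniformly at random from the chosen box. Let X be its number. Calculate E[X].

E[X | box 1] = (7+10+2+11)/4 = 15/2.
E[X | box 2] = (3+3)/2 = 3.
E[X | box 3] = (2+10+1+10+7)/5 = 6.
By the law of total expectation,
E[X] = (1/3)·(15/2) + (1/3)·(3) + (1/3)·(6) = 11/2.

11/2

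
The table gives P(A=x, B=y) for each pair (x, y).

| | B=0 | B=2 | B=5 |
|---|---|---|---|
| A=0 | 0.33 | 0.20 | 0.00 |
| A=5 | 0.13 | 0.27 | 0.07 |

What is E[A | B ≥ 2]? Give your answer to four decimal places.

P(B ≥ 2) = 0.54.
Summing A·P(A=x,B=y) over the conditioning event gives 1.70.
E[A | B ≥ 2] = (1.70) / (0.54) = 3.1481.

3.1481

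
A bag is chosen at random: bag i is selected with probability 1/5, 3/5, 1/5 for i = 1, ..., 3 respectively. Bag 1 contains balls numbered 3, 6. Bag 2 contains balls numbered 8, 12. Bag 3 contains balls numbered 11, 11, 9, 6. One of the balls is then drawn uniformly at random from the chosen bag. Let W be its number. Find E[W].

E[W | bag 1] = (3+6)/2 = 9/2.
E[W | bag 2] = (8+12)/2 = 10.
E[W | bag 3] = (11+11+9+6)/4 = 37/4.
By the law of total expectation,
E[W] = (1/5)·(9/2) + (3/5)·(10) + (1/5)·(37/4) = 35/4.

35/4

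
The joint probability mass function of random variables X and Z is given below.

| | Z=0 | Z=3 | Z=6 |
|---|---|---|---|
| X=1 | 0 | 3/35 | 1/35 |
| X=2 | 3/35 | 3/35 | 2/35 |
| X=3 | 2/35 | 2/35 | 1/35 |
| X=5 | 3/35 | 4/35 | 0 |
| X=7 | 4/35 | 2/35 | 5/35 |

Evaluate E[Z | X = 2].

P(X = 2) = 8/35.
Σ Z·P over the event = 0·(3/35) + 3·(3/35) + 6·(2/35) = 3/5.
E[Z | X = 2] = (3/5) / (8/35) = 21/8.

21/8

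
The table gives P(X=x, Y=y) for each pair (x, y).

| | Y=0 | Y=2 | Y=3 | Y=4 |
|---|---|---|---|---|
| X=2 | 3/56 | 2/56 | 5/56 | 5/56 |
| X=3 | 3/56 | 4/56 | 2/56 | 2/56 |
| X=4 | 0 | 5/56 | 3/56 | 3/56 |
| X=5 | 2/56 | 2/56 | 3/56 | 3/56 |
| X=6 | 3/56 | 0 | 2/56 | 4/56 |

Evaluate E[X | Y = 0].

43/11

P(Y = 0) = 11/56.
Σ X·P over the event = 2·(3/56) + 3·(3/56) + 5·(2/56) + 6·(3/56) = 43/56.
E[X | Y = 0] = (43/56) / (11/56) = 43/11.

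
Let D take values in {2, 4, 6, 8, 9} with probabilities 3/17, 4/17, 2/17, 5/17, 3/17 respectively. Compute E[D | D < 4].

2

P(D < 4) = 3/17.
Σ over the event: 2·3/17 = 6/17.
E[D | D < 4] = (6/17) / (3/17) = 2.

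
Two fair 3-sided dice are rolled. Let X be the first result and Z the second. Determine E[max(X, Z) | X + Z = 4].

Outcomes with X + Z = 4: (1,3), (2,2), (3,1), each with probability 1/9.
E[max(X, Z) | X + Z = 4] = (3 + 2 + 3) / 3 = 8/3.

8/3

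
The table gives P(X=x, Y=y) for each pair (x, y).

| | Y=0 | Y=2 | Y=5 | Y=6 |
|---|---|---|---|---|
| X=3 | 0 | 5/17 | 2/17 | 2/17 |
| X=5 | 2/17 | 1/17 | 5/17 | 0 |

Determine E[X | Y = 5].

P(Y = 5) = 7/17.
Σ X·P over the event = 3·(2/17) + 5·(5/17) = 31/17.
E[X | Y = 5] = (31/17) / (7/17) = 31/7.

31/7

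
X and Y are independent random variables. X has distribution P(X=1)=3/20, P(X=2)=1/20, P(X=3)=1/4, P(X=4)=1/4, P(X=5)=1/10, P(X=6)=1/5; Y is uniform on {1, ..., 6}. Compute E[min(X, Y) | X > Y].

7/3

P(X > Y) = 9/20.
Summing min(X,Y)·P(x,y) over outcomes with X > Y gives 21/20.
E[min(X, Y) | X > Y] = (21/20) / (9/20) = 7/3.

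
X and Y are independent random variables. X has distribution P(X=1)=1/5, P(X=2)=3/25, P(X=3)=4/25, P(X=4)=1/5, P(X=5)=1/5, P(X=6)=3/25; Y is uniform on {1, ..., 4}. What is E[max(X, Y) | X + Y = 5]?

61/17

P(X + Y = 5) = 17/100.
Summing max(X,Y)·P(x,y) over outcomes with X + Y = 5 gives 61/100.
E[max(X, Y) | X + Y = 5] = (61/100) / (17/100) = 61/17.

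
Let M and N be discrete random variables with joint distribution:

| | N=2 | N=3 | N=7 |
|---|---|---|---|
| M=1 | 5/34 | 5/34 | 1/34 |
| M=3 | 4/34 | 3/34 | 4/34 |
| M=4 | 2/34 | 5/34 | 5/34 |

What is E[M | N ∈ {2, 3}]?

59/24

P(N ∈ {2, 3}) = 12/17.
Σ M·P over the event = 1·(5/34) + 1·(5/34) + 3·(4/34) + 3·(3/34) + 4·(2/34) + 4·(5/34) = 59/34.
E[M | N ∈ {2, 3}] = (59/34) / (12/17) = 59/24.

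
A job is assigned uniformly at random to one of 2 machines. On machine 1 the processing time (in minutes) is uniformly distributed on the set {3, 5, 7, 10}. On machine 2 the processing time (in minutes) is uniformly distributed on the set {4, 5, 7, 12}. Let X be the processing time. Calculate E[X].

E[X | machine 1] = (3+5+7+10)/4 = 25/4.
E[X | machine 2] = (4+5+7+12)/4 = 7.
By the law of total expectation,
E[X] = (1/2)·(25/4) + (1/2)·(7) = 53/8.

53/8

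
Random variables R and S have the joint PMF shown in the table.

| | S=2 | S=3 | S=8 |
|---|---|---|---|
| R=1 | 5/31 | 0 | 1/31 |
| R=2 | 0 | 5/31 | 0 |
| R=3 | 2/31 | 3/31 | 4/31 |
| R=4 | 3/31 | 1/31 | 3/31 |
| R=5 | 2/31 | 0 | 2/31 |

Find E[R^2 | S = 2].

121/12

P(S = 2) = 12/31.
Σ R^2·P over the event = 1·(5/31) + 9·(2/31) + 16·(3/31) + 25·(2/31) = 121/31.
E[R^2 | S = 2] = (121/31) / (12/31) = 121/12.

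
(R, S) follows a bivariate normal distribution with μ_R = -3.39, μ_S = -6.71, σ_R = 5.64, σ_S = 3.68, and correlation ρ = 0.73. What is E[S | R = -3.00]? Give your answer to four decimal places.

-6.5242

For a bivariate normal, E[S | R=x] = μ_S + ρ·(σ_S/σ_R)·(x − μ_R).
E[S | R=-3.00] = -6.71 + (0.73)·(3.68/5.64)·(-3.00 − (-3.39)) = -6.71 + (0.47631)·(0.39) = -6.5242.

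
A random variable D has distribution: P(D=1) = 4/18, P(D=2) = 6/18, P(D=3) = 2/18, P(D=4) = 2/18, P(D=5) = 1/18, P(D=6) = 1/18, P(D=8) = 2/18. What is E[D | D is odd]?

P(D is odd) = 7/18.
Σ over the event: 1·2/9 + 3·1/9 + 5·1/18 = 5/6.
E[D | D is odd] = (5/6) / (7/18) = 15/7.

15/7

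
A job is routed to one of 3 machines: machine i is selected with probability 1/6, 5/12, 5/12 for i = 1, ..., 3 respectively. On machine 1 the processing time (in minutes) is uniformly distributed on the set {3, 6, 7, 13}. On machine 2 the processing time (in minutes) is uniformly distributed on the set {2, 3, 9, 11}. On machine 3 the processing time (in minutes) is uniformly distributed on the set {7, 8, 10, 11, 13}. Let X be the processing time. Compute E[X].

379/48

E[X | machine 1] = (3+6+7+13)/4 = 29/4.
E[X | machine 2] = (2+3+9+11)/4 = 25/4.
E[X | machine 3] = (7+8+10+11+13)/5 = 49/5.
By the law of total expectation,
E[X] = (1/6)·(29/4) + (5/12)·(25/4) + (5/12)·(49/5) = 379/48.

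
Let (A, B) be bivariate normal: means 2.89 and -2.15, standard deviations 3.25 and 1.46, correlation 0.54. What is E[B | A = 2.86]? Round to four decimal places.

For a bivariate normal, E[B | A=x] = μ_B + ρ·(σ_B/σ_A)·(x − μ_A).
E[B | A=2.86] = -2.15 + (0.54)·(1.46/3.25)·(2.86 − (2.89)) = -2.15 + (0.24258)·(-0.03) = -2.1573.

-2.1573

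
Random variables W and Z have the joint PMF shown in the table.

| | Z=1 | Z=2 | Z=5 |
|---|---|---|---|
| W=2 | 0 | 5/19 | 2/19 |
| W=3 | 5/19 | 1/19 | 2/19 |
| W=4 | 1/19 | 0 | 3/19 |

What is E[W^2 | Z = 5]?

P(Z = 5) = 7/19.
Σ W^2·P over the event = 4·(2/19) + 9·(2/19) + 16·(3/19) = 74/19.
E[W^2 | Z = 5] = (74/19) / (7/19) = 74/7.

74/7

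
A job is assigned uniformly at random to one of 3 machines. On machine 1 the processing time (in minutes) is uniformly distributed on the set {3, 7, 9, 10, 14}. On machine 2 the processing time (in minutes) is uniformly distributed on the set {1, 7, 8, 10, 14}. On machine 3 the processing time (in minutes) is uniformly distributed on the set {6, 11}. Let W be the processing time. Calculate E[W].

E[W | machine 1] = (3+7+9+10+14)/5 = 43/5.
E[W | machine 2] = (1+7+8+10+14)/5 = 8.
E[W | machine 3] = (6+11)/2 = 17/2.
By the law of total expectation,
E[W] = (1/3)·(43/5) + (1/3)·(8) + (1/3)·(17/2) = 251/30.

251/30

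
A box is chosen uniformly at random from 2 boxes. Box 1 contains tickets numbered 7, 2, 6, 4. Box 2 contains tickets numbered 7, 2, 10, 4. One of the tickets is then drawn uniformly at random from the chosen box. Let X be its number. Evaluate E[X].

21/4

E[X | box 1] = (7+2+6+4)/4 = 19/4.
E[X | box 2] = (7+2+10+4)/4 = 23/4.
E[X] = (1/2)·(19/4) + (1/2)·(23/4) = 21/4.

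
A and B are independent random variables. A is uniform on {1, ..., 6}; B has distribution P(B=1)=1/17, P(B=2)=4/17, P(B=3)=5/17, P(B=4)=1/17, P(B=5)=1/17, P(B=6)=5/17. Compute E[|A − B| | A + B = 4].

P(A + B = 4) = 5/51.
Summing |A−B|·P(x,y) over outcomes with A + B = 4 gives 2/17.
E[|A − B| | A + B = 4] = (2/17) / (5/51) = 6/5.

6/5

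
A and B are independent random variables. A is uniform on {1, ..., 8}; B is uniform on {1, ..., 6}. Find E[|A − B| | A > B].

83/27

P(A > B) = 9/16.
Summing |A−B|·P(x,y) over outcomes with A > B gives 83/48.
E[|A − B| | A > B] = (83/48) / (9/16) = 83/27.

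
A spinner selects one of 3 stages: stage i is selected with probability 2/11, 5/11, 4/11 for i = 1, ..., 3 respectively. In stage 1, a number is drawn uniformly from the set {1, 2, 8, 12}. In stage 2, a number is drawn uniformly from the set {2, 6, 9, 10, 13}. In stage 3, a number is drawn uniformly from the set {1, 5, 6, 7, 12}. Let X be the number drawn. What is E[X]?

E[X | stage 1] = (1+2+8+12)/4 = 23/4.
E[X | stage 2] = (2+6+9+10+13)/5 = 8.
E[X | stage 3] = (1+5+6+7+12)/5 = 31/5.
By the law of total expectation,
E[X] = (2/11)·(23/4) + (5/11)·(8) + (4/11)·(31/5) = 763/110.

763/110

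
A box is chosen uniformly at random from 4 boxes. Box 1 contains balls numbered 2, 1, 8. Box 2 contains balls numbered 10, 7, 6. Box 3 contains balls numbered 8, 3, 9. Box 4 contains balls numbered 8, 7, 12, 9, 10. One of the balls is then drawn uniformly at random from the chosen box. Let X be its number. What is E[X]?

E[X | box 1] = (2+1+8)/3 = 11/3.
E[X | box 2] = (10+7+6)/3 = 23/3.
E[X | box 3] = (8+3+9)/3 = 20/3.
E[X | box 4] = (8+7+12+9+10)/5 = 46/5.
E[X] = (1/4)·(11/3) + (1/4)·(23/3) + (1/4)·(20/3) + (1/4)·(46/5) = 34/5.

34/5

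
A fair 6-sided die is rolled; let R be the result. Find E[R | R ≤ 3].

Given R ≤ 3, R is equally likely to be any of {1, 2, 3}.
E[R | R ≤ 3] = (1 + 2 + 3) / 3 = 2.

2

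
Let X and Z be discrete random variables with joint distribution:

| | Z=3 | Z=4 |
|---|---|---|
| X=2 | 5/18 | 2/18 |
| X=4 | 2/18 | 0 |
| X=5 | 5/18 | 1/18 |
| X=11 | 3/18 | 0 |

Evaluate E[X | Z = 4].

3

P(Z = 4) = 1/6.
Σ X·P over the event = 2·(2/18) + 5·(1/18) = 1/2.
E[X | Z = 4] = (1/2) / (1/6) = 3.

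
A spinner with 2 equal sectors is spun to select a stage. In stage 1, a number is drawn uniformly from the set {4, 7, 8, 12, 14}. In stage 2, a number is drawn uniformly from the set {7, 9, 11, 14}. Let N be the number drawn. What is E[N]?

77/8

E[N | stage 1] = (4+7+8+12+14)/5 = 9.
E[N | stage 2] = (7+9+11+14)/4 = 41/4.
E[N] = (1/2)·(9) + (1/2)·(41/4) = 77/8.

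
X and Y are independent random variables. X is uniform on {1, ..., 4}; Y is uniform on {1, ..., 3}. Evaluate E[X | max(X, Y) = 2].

Outcomes with max(X, Y) = 2: (1,2), (2,1), (2,2), each with probability 1/12.
E[X | max(X, Y) = 2] = (1 + 2 + 2) / 3 = 5/3.

5/3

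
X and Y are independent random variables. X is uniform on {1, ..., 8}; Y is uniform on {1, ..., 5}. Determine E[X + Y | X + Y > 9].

11

Outcomes with X + Y > 9: (5,5), (6,4), (6,5), (7,3), (7,4), (7,5), (8,2), (8,3), (8,4), (8,5), each with probability 1/40.
E[X + Y | X + Y > 9] = (10 + 10 + 11 + 10 + 11 + 12 + 10 + 11 + 12 + 13) / 10 = 11.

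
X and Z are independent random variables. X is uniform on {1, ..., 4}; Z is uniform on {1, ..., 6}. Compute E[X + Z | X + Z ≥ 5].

P(X + Z ≥ 5) = 3/4.
Summing (X+Z)·P(x,y) over outcomes with X + Z ≥ 5 gives 31/6.
E[X + Z | X + Z ≥ 5] = (31/6) / (3/4) = 62/9.

62/9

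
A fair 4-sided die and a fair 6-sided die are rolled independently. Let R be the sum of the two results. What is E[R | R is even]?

P(R is even) = 1/2.
Σ over the event: 2·1/24 + 4·1/8 + 6·1/6 + 8·1/8 + 10·1/24 = 3.
E[R | R is even] = (3) / (1/2) = 6.

6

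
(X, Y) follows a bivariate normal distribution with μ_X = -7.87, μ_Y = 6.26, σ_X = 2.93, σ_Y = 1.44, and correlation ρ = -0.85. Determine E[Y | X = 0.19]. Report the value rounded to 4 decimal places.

2.8930

E[Y | X=x] = μ_Y + ρ(σ_Y/σ_X)(x − μ_X) for jointly normal variables.
E[Y | X=0.19] = 6.26 + (-0.85)·(1.44/2.93)·(0.19 − (-7.87)) = 6.26 + (-0.417747)·(8.06) = 2.8930.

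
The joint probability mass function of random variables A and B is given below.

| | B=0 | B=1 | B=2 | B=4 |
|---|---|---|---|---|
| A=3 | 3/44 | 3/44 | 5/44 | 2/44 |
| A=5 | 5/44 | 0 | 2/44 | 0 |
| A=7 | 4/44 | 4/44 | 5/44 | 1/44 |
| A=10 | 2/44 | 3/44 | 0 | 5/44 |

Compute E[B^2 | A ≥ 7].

41/8

P(A ≥ 7) = 6/11.
Σ B^2·P over the event = 0·(4/44) + 1·(4/44) + 4·(5/44) + 16·(1/44) + 0·(2/44) + 1·(3/44) + 16·(5/44) = 123/44.
E[B^2 | A ≥ 7] = (123/44) / (6/11) = 41/8.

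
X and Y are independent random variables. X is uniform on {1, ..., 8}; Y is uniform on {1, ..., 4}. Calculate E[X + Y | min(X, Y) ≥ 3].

P(min(X, Y) ≥ 3) = 3/8.
Summing (X+Y)·P(x,y) over outcomes with min(X, Y) ≥ 3 gives 27/8.
E[X + Y | min(X, Y) ≥ 3] = (27/8) / (3/8) = 9.

9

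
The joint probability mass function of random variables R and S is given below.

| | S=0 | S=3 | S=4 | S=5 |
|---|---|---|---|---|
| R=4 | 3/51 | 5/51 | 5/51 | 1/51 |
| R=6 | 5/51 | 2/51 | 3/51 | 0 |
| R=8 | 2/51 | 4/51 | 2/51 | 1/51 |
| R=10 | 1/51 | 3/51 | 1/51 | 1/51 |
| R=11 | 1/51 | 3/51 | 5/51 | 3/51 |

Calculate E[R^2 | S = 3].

P(S = 3) = 1/3.
Σ R^2·P over the event = 16·(5/51) + 36·(2/51) + 64·(4/51) + 100·(3/51) + 121·(3/51) = 21.
E[R^2 | S = 3] = (21) / (1/3) = 63.

63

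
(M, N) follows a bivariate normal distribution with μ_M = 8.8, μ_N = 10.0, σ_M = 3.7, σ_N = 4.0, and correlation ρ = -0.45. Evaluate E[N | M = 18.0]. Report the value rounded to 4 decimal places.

5.5243

E[N | M=x] = μ_N + ρ(σ_N/σ_M)(x − μ_M) for jointly normal variables.
E[N | M=18.0] = 10.0 + (-0.45)·(4.0/3.7)·(18.0 − (8.8)) = 10.0 + (-0.48649)·(9.2) = 5.5243.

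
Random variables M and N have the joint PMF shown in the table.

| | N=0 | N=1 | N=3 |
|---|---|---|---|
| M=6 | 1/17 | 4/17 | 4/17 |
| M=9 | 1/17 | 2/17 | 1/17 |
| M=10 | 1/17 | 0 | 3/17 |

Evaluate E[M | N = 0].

25/3

P(N = 0) = 3/17.
Summing M·P(M=x,N=y) over the conditioning event gives 25/17.
E[M | N = 0] = (25/17) / (3/17) = 25/3.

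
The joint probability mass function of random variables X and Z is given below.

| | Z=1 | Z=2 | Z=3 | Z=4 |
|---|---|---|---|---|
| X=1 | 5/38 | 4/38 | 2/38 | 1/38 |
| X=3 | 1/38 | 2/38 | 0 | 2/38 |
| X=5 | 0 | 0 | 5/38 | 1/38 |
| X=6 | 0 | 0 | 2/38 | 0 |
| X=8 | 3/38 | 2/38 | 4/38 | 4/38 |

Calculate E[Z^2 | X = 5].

P(X = 5) = 3/19.
Summing Z^2·P(X=x,Z=y) over the conditioning event gives 61/38.
E[Z^2 | X = 5] = (61/38) / (3/19) = 61/6.

61/6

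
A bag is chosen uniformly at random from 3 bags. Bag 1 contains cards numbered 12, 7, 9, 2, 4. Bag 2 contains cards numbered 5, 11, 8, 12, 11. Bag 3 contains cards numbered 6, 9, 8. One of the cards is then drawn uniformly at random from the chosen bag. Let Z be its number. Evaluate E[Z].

358/45

E[Z | bag 1] = (12+7+9+2+4)/5 = 34/5.
E[Z | bag 2] = (5+11+8+12+11)/5 = 47/5.
E[Z | bag 3] = (6+9+8)/3 = 23/3.
E[Z] = (1/3)·(34/5) + (1/3)·(47/5) + (1/3)·(23/3) = 358/45.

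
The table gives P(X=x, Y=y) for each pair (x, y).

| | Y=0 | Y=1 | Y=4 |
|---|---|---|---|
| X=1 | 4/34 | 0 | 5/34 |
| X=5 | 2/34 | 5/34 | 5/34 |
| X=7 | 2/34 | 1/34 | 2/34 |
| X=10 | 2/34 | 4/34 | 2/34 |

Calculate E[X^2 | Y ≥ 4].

P(Y ≥ 4) = 7/17.
Σ X^2·P over the event = 1·(5/34) + 25·(5/34) + 49·(2/34) + 100·(2/34) = 214/17.
E[X^2 | Y ≥ 4] = (214/17) / (7/17) = 214/7.

214/7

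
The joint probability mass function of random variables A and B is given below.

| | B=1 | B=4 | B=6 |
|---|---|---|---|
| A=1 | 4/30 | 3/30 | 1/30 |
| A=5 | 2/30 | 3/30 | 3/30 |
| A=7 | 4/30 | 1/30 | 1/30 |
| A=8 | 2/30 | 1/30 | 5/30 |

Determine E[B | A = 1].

P(A = 1) = 4/15.
Σ B·P over the event = 1·(4/30) + 4·(3/30) + 6·(1/30) = 11/15.
E[B | A = 1] = (11/15) / (4/15) = 11/4.

11/4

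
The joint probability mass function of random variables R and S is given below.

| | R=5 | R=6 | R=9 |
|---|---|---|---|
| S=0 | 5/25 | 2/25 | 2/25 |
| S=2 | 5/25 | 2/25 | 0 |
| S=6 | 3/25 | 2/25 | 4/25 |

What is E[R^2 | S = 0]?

P(S = 0) = 9/25.
Σ R^2·P over the event = 25·(5/25) + 36·(2/25) + 81·(2/25) = 359/25.
E[R^2 | S = 0] = (359/25) / (9/25) = 359/9.

359/9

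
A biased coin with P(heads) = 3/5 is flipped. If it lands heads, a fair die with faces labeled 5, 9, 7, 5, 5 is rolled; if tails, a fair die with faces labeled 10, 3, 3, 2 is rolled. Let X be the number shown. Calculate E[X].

E[X | heads] = (5+9+7+5+5)/5 = 31/5.
E[X | tails] = (10+3+3+2)/4 = 9/2.
By the law of total expectation,
E[X] = (3/5)·(31/5) + (2/5)·(9/2) = 138/25.

138/25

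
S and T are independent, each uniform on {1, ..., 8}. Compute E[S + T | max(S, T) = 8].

184/15

P(max(S, T) = 8) = 15/64.
Summing (S+T)·P(x,y) over outcomes with max(S, T) = 8 gives 23/8.
E[S + T | max(S, T) = 8] = (23/8) / (15/64) = 184/15.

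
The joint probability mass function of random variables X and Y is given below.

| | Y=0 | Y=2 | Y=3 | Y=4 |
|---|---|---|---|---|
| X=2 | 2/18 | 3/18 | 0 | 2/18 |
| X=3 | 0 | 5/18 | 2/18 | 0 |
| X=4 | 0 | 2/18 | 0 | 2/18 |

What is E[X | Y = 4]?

P(Y = 4) = 2/9.
Σ X·P over the event = 2·(2/18) + 4·(2/18) = 2/3.
E[X | Y = 4] = (2/3) / (2/9) = 3.

3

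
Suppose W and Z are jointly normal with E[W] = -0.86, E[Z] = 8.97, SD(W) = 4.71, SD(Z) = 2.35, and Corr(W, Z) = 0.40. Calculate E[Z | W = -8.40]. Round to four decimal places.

For a bivariate normal, E[Z | W=x] = μ_Z + ρ·(σ_Z/σ_W)·(x − μ_W).
E[Z | W=-8.40] = 8.97 + (0.40)·(2.35/4.71)·(-8.40 − (-0.86)) = 8.97 + (0.19958)·(-7.54) = 7.4652.

7.4652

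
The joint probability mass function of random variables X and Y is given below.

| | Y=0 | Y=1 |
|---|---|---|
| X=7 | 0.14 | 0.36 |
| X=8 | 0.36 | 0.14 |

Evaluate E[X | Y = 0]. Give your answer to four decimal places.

P(Y = 0) = 0.50.
Σ X·P over the event = 7·(0.14) + 8·(0.36) = 3.86.
E[X | Y = 0] = (3.86) / (0.50) = 7.7200.

7.7200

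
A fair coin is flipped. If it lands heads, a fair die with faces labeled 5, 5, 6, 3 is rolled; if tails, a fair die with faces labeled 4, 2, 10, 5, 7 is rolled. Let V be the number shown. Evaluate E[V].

E[V | heads] = (5+5+6+3)/4 = 19/4.
E[V | tails] = (4+2+10+5+7)/5 = 28/5.
E[V] = (1/2)·(19/4) + (1/2)·(28/5) = 207/40.

207/40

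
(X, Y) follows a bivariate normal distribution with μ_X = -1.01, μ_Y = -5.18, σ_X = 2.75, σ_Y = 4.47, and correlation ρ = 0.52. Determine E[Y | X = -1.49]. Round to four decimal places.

-5.5857

E[Y | X=x] = μ_Y + ρ(σ_Y/σ_X)(x − μ_X) for jointly normal variables.
E[Y | X=-1.49] = -5.18 + (0.52)·(4.47/2.75)·(-1.49 − (-1.01)) = -5.18 + (0.84524)·(-0.48) = -5.5857.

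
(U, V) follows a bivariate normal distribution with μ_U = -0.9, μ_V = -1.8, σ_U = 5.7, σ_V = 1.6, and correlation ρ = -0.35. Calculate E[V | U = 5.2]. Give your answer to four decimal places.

The regression of V on U has slope ρ·σ_V/σ_U and passes through (μ_U, μ_V).
E[V | U=5.2] = -1.8 + (-0.35)·(1.6/5.7)·(5.2 − (-0.9)) = -1.8 + (-0.098246)·(6.1) = -2.3993.

-2.3993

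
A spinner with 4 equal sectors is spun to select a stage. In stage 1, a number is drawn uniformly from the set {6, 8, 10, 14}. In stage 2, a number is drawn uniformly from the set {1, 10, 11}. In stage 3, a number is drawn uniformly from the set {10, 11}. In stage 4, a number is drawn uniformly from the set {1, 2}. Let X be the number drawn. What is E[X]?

173/24

E[X | stage 1] = (6+8+10+14)/4 = 19/2.
E[X | stage 2] = (1+10+11)/3 = 22/3.
E[X | stage 3] = (10+11)/2 = 21/2.
E[X | stage 4] = (1+2)/2 = 3/2.
By the law of total expectation,
E[X] = (1/4)·(19/2) + (1/4)·(22/3) + (1/4)·(21/2) + (1/4)·(3/2) = 173/24.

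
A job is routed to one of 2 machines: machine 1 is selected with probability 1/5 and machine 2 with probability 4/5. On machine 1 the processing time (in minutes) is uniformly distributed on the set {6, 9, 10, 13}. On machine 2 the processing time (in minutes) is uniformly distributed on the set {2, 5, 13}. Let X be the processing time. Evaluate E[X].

217/30

E[X | machine 1] = (6+9+10+13)/4 = 19/2.
E[X | machine 2] = (2+5+13)/3 = 20/3.
E[X] = (1/5)·(19/2) + (4/5)·(20/3) = 217/30.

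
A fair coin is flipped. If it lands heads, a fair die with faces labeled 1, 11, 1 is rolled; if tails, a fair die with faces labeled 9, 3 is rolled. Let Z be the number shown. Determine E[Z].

E[Z | heads] = (1+11+1)/3 = 13/3.
E[Z | tails] = (9+3)/2 = 6.
By the law of total expectation,
E[Z] = (1/2)·(13/3) + (1/2)·(6) = 31/6.

31/6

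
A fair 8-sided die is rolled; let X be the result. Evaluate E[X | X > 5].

Given X > 5, X is equally likely to be any of {6, 7, 8}.
E[X | X > 5] = (6 + 7 + 8) / 3 = 7.

7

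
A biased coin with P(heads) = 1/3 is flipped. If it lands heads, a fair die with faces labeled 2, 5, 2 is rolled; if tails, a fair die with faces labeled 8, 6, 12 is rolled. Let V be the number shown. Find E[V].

E[V | heads] = (2+5+2)/3 = 3.
E[V | tails] = (8+6+12)/3 = 26/3.
By the law of total expectation,
E[V] = (1/3)·(3) + (2/3)·(26/3) = 61/9.

61/9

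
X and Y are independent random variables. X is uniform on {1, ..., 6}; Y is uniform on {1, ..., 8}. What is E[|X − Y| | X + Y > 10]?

Outcomes with X + Y > 10: (3,8), (4,7), (4,8), (5,6), (5,7), (5,8), (6,5), (6,6), (6,7), (6,8), each with probability 1/48.
E[|X − Y| | X + Y > 10] = (5 + 3 + 4 + 1 + 2 + 3 + 1 + 0 + 1 + 2) / 10 = 11/5.

11/5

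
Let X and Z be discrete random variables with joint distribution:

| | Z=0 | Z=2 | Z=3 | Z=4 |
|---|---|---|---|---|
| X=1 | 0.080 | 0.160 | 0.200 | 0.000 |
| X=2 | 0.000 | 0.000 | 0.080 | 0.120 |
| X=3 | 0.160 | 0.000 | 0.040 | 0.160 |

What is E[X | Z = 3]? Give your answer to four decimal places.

1.5000

P(Z = 3) = 0.320.
Σ X·P over the event = 1·(0.200) + 2·(0.080) + 3·(0.040) = 0.480.
E[X | Z = 3] = (0.480) / (0.320) = 1.5000.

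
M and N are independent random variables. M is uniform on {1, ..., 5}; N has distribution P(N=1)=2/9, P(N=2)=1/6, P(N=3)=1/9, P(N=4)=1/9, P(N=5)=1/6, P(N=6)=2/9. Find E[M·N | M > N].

222/31

P(M > N) = 31/90.
Summing MN·P(x,y) over outcomes with M > N gives 37/15.
E[M·N | M > N] = (37/15) / (31/90) = 222/31.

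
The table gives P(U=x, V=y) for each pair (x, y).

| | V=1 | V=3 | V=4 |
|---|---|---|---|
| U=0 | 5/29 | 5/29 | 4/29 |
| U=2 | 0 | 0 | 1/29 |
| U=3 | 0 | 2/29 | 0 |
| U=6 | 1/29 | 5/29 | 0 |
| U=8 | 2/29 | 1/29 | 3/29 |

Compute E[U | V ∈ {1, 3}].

P(V ∈ {1, 3}) = 21/29.
Σ U·P over the event = 0·(5/29) + 0·(5/29) + 3·(2/29) + 6·(1/29) + 6·(5/29) + 8·(2/29) + 8·(1/29) = 66/29.
E[U | V ∈ {1, 3}] = (66/29) / (21/29) = 22/7.

22/7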